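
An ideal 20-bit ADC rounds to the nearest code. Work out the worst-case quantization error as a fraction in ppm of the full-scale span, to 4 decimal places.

0.4768 ppm

Rounding → worst-case error = ½ LSB = V_FS/2^21, so 1e+06/2097152 = 0.476837 ppm of full scale.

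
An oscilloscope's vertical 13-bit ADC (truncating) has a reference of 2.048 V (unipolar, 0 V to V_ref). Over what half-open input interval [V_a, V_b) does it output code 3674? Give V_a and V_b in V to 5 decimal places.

LSB = 2.048/2^13 = 250.00 µV.
V_a = V_low + 3674·LSB = 0.9185 V; V_b = V_low + 3675·LSB = 0.91875 V.

[0.91850 V, 0.91875 V)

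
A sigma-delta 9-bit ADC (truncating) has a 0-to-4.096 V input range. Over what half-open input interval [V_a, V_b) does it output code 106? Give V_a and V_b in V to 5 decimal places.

LSB = 4.096/2^9 = 8.000 mV.
V_a = V_low + 106·LSB = 0.848 V; V_b = V_low + 107·LSB = 0.856 V.

[0.84800 V, 0.85600 V)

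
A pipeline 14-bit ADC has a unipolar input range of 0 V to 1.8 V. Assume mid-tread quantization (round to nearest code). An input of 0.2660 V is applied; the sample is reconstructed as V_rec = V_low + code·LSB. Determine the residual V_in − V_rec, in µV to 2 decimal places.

One LSB is 1.8 V / 16384 = 109.86 µV.
(V_in − V_low)/LSB = (0.2660 − 0)/0.000109863 = 2421.1911 → code 2421 (round).
V_rec = 0 + 2421·0.000109863 = 0.265979 V.
Error = 0.2660 − 0.265979 = 2.09961e-05 V = 21.00 µV.

21.00 µV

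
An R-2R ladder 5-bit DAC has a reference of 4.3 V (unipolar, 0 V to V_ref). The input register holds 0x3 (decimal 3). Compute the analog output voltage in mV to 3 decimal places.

LSB = 4.3 V / 2^5 = 134.375 mV.
Code 0x3 = 3 decimal.
V_out = 0 + 3 × 0.134375 V = 0.403125 V.
= 403.125 mV.

403.125 mV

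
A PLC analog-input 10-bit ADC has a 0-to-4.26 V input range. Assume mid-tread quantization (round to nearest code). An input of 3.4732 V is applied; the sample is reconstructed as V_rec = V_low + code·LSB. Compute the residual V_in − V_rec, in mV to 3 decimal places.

-0.530 mV

LSB = 4.26/2^10 = 4.160 mV.
Scaled input = 834.8725 LSBs, so code = 835.
V_rec = 0 + 835·0.00416016 = 3.4737305 V.
Difference: -0.000530469 V → -0.530 mV.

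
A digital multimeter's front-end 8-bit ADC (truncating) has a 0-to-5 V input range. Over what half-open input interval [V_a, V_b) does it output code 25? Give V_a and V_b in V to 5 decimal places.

LSB = 5/2^8 = 19.531 mV.
V_a = V_low + 25·LSB = 0.488281 V; V_b = V_low + 26·LSB = 0.507812 V.

[0.48828 V, 0.50781 V)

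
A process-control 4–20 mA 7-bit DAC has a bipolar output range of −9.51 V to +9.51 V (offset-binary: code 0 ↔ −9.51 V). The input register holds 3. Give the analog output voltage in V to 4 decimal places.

-9.0642 V

LSB = 19.02 V / 2^7 = 148.594 mV.
V_out = (−9.51) + 3 × 0.148594 V = -9.06422 V.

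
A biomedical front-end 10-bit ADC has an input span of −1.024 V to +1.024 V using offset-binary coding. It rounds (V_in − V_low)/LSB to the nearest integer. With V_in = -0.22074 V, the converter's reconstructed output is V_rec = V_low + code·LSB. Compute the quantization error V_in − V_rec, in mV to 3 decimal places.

-0.740 mV

LSB = 2.048/2^10 = 2.000 mV.
Scaled input = 401.6300 LSBs, so code = 402.
V_rec = (−1.024) + 402·0.002 = -0.22 V.
V_in − V_rec = -0.00074 V = -0.740 mV.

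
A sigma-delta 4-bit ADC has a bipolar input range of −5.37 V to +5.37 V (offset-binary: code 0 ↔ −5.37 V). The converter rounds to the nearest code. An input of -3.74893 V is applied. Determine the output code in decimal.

With 16 levels over 10.74 V, one step is 0.6713 V.
(-3.74893 − (−5.37)) / 0.67125 = 2.415 LSBs.
round(2.415) = 2.

code 2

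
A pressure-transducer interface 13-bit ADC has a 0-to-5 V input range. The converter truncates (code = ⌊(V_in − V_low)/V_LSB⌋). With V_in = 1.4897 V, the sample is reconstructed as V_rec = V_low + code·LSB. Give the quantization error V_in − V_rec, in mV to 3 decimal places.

LSB = 5/2^13 = 0.610 mV.
Scaled input = 2440.7245 LSBs, so code = 2440.
Code 2440 maps back to 0 + 2440×0.000610352 V = 1.4892578 V.
V_in − V_rec = 0.000442187 V = 0.442 mV.

0.442 mV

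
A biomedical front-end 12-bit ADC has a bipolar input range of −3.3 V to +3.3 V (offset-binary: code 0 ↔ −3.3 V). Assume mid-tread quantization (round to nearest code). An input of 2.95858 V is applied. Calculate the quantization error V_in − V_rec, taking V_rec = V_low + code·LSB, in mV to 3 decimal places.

Step size: 6.6 V ÷ 2^12 = 1.611 mV.
(2.95858 − (−3.3))/0.00161133 = 3884.1127; round gives code 3884.
V_rec = (−3.3) + 3884·0.00161133 = 2.9583984 V.
V_in − V_rec = 0.000181563 V = 0.182 mV.

0.182 mV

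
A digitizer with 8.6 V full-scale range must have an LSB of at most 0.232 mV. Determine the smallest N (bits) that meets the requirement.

16 bits

Number of steps required ≥ 8.6 V / 0.232 mV = 37068.97.
Need 2^N ≥ 37068.97; 2^15 = 32768, 2^16 = 65536.
Minimum N = 16.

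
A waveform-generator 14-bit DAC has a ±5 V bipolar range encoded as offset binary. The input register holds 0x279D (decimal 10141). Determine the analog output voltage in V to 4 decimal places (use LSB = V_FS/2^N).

1.1896 V

LSB = 10 V / 2^14 = 0.610 mV.
Code 0x279D = 10141 decimal.
V_out = (−5) + 10141 × 0.000610352 V = 1.18958 V.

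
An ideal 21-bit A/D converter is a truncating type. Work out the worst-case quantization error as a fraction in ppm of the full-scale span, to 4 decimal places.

0.4768 ppm

Truncating → worst-case error = 1 LSB = V_FS/2^21, so 1e+06/2097152 = 0.476837 ppm of full scale.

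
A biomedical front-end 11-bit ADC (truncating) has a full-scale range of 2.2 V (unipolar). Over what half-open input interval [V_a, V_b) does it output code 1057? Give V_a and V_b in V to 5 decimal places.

[1.13545 V, 1.13652 V)

LSB = 2.2/2^11 = 1.074 mV.
V_a = V_low + 1057·LSB = 1.13545 V; V_b = V_low + 1058·LSB = 1.13652 V.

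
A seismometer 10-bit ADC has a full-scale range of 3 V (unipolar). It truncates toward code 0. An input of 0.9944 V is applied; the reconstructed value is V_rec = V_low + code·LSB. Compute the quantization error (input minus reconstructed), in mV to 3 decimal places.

1.236 mV

LSB = 3/2^10 = 2.930 mV.
(V_in − V_low)/LSB = (0.9944 − 0)/0.00292969 = 339.4219 → code 339 (floor).
Reconstructed: 0.99316406 V.
V_in − V_rec = 0.00123594 V = 1.236 mV.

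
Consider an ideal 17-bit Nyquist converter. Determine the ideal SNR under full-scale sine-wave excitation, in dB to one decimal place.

SNR ≈ 6.02·N + 1.76 dB = 6.02·17 + 1.76 = 104.10 dB.

104.1 dB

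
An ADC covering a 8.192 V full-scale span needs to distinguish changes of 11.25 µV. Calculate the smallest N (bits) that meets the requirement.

20 bits

Number of steps required ≥ 8.192 V / 11.25 µV = 728177.78.
Need 2^N ≥ 728177.78; 2^19 = 524288, 2^20 = 1048576.
Minimum N = 20.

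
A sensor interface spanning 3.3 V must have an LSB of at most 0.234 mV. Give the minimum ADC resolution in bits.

Number of steps required ≥ 3.3 V / 0.234 mV = 14102.56.
Need 2^N ≥ 14102.56; 2^13 = 8192, 2^14 = 16384.
Minimum N = 14.

14 bits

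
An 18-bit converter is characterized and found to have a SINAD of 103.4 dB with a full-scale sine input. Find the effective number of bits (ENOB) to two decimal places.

ENOB = (SINAD − 1.76) / 6.02 = (103.4 − 1.76)/6.02 = 16.884.

16.88 bits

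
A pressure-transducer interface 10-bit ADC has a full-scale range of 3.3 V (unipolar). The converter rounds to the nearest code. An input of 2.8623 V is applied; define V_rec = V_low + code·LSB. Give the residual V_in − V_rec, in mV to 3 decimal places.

0.581 mV

LSB = 3.3/2^10 = 3.223 mV.
(V_in − V_low)/LSB = (2.8623 − 0)/0.00322266 = 888.1804 → code 888 (round).
Reconstructed: 2.8617188 V.
Error = 2.8623 − 2.8617188 = 0.00058125 V = 0.581 mV.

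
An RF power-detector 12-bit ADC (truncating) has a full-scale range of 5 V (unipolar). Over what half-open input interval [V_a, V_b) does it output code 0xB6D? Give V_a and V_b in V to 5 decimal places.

LSB = 5/2^12 = 1.221 mV.
Code 0xB6D = 2925 decimal.
V_a = V_low + 2925·LSB = 3.57056 V; V_b = V_low + 2926·LSB = 3.57178 V.

[3.57056 V, 3.57178 V)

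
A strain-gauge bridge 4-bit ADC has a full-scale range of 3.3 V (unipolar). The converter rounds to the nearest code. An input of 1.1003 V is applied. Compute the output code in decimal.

code 5

With 16 levels over 3.3 V, one step is 206.250 mV.
(V_in − V_low)/LSB = (1.1003 − 0) / 0.20625 = 5.335.
So the output code is 5.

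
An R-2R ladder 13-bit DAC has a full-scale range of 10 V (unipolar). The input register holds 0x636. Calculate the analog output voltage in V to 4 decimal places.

1.9409 V

LSB = 10 V / 2^13 = 1.221 mV.
Code 0x636 = 1590 decimal.
V_out = 0 + 1590 × 0.0012207 V = 1.94092 V.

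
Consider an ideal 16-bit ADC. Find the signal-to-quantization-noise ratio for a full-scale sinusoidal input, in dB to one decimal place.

SNR ≈ 6.02·N + 1.76 dB = 6.02·16 + 1.76 = 98.08 dB.

98.1 dB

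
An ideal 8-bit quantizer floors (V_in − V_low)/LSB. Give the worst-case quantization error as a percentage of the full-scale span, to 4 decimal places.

Truncating → worst-case error = 1 LSB = V_FS/2^8, so 100/256 = 0.390625 % of full scale.

0.3906 %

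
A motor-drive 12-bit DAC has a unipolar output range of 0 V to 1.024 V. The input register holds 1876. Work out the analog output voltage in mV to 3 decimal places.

LSB = 1.024 V / 2^12 = 250.00 µV.
V_out = 0 + 1876 × 0.00025 V = 0.469 V.
= 469.000 mV.

469.000 mV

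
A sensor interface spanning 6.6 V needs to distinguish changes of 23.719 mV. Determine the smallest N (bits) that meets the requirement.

9 bits

Number of steps required ≥ 6.6 V / 23.719 mV = 278.26.
Need 2^N ≥ 278.26; 2^8 = 256, 2^9 = 512.
Minimum N = 9.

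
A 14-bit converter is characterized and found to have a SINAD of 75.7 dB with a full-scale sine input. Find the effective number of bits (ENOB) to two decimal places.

12.28 bits

ENOB = (SINAD − 1.76) / 6.02 = (75.7 − 1.76)/6.02 = 12.282.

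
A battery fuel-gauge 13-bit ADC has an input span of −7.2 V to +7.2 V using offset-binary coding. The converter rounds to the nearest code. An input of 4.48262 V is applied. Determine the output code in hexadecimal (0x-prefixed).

code 0x19F6 (decimal 6646)

LSB = 14.4 V / 8192 = 1.758 mV.
(4.48262 − (−7.2)) / 0.00175781 = 6646.113 LSBs.
So the output code is 6646.
In hexadecimal (0x-prefixed): 0x19F6.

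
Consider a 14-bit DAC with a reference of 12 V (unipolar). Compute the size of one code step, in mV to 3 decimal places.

Full-scale span = 12 V.
LSB = 12 / 2^14 = 12 / 16384 = 0.000732422 V = 0.732 mV.

0.732 mV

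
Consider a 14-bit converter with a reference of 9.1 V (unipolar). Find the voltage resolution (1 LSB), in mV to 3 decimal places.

0.555 mV

Full-scale span = 9.1 V.
LSB = 9.1 / 2^14 = 9.1 / 16384 = 0.00055542 V = 0.555 mV.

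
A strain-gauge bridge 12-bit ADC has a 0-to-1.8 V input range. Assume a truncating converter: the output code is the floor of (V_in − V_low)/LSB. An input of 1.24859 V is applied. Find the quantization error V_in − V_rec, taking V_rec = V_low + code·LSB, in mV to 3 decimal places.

LSB = 1.8/2^12 = 439.45 µV.
(1.24859 − 0)/0.000439453 = 2841.2359; ⌊·⌋ gives code 2841.
Code 2841 maps back to 0 + 2841×0.000439453 V = 1.2484863 V.
Difference: 0.000103672 V → 0.104 mV.

0.104 mV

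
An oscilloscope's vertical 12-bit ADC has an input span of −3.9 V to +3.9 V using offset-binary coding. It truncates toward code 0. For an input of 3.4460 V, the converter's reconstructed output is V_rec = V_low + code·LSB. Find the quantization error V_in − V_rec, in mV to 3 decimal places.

LSB = 7.8/2^12 = 1.904 mV.
(V_in − V_low)/LSB = (3.4460 − (−3.9))/0.0019043 = 3857.5918 → code 3857 (floor).
Code 3857 maps back to (−3.9) + 3857×0.0019043 V = 3.444873 V.
Difference: 0.00112695 V → 1.127 mV.

1.127 mV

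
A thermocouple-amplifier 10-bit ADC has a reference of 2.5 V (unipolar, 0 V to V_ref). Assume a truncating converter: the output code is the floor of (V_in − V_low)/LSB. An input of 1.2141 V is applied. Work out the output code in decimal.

LSB = 2.5 V / 1024 = 2.441 mV.
Input sits at 497.295 steps above V_low.
So the output code is 497.

code 497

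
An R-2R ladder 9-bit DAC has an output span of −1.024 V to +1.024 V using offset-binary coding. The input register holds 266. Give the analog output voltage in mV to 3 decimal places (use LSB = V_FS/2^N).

LSB = 2.048 V / 2^9 = 4.000 mV.
V_out = (−1.024) + 266 × 0.004 V = 0.04 V.
= 40.000 mV.

40.000 mV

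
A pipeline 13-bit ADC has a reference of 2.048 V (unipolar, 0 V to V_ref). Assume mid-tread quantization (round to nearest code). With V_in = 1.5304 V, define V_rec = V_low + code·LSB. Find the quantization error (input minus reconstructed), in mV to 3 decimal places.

-0.100 mV

Step size: 2.048 V ÷ 2^13 = 250.00 µV.
Scaled input = 6121.6000 LSBs, so code = 6122.
Reconstructed: 1.5305 V.
Error = 1.5304 − 1.5305 = -0.0001 V = -0.100 mV.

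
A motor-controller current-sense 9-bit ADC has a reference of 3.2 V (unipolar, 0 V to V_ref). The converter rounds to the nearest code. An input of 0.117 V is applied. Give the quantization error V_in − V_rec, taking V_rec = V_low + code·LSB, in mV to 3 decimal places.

-1.750 mV

LSB = 3.2/2^9 = 6.250 mV.
(V_in − V_low)/LSB = (0.117 − 0)/0.00625 = 18.7200 → code 19 (round).
Reconstructed: 0.11875 V.
Difference: -0.00175 V → -1.750 mV.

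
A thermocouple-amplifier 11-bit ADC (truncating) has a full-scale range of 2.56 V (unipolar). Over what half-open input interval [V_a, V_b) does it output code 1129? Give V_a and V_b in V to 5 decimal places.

LSB = 2.56/2^11 = 1.250 mV.
V_a = V_low + 1129·LSB = 1.41125 V; V_b = V_low + 1130·LSB = 1.4125 V.

[1.41125 V, 1.41250 V)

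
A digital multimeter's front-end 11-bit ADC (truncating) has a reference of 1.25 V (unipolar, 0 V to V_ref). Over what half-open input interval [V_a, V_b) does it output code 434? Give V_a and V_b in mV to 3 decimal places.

LSB = 1.25/2^11 = 0.610 mV.
V_a = V_low + 434·LSB = 0.264893 V; V_b = V_low + 435·LSB = 0.265503 V.

[264.893 mV, 265.503 mV)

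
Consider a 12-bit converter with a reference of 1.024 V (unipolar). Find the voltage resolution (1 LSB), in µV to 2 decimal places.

250.00 µV

Full-scale span = 1.024 V.
LSB = 1.024 / 2^12 = 1.024 / 4096 = 0.00025 V = 250.00 µV.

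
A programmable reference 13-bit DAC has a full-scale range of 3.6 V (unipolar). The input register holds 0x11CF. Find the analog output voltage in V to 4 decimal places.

LSB = 3.6 V / 2^13 = 439.45 µV.
Code 0x11CF = 4559 decimal.
V_out = 0 + 4559 × 0.000439453 V = 2.00347 V.

2.0035 V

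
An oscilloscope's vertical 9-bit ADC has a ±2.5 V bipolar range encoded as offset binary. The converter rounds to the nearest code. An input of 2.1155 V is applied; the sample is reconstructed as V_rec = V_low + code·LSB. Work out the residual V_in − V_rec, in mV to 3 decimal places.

One LSB is 5 V / 512 = 9.766 mV.
(V_in − V_low)/LSB = (2.1155 − (−2.5))/0.00976562 = 472.6272 → code 473 (round).
Code 473 maps back to (−2.5) + 473×0.00976562 V = 2.1191406 V.
V_in − V_rec = -0.00364063 V = -3.641 mV.

-3.641 mV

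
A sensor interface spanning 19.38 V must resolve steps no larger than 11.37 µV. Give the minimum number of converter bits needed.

Number of steps required ≥ 19.38 V / 11.37 µV = 1704485.49.
Need 2^N ≥ 1704485.49; 2^20 = 1048576, 2^21 = 2097152.
Minimum N = 21.

21 bits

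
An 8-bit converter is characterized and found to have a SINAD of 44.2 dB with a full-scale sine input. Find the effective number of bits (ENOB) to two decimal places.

ENOB = (SINAD − 1.76) / 6.02 = (44.2 − 1.76)/6.02 = 7.050.

7.05 bits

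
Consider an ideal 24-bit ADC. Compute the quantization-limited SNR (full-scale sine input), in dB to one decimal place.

SNR ≈ 6.02·N + 1.76 dB = 6.02·24 + 1.76 = 146.24 dB.

146.2 dB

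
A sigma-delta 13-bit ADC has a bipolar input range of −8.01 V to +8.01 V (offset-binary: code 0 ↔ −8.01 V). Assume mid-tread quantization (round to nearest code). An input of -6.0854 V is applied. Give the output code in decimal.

LSB = 16.02 V / 8192 = 1.956 mV.
Input sits at 984.165 steps above V_low.
So the output code is 984.

code 984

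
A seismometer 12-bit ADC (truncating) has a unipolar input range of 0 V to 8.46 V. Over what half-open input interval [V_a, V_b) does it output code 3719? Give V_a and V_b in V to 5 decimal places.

[7.68133 V, 7.68340 V)

LSB = 8.46/2^12 = 2.065 mV.
V_a = V_low + 3719·LSB = 7.68133 V; V_b = V_low + 3720·LSB = 7.6834 V.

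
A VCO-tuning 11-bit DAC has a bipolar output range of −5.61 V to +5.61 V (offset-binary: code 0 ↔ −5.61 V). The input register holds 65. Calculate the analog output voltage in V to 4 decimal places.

LSB = 11.22 V / 2^11 = 5.479 mV.
V_out = (−5.61) + 65 × 0.00547852 V = -5.2539 V.

-5.2539 V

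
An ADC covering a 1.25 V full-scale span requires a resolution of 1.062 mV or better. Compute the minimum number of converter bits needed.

11 bits

Number of steps required ≥ 1.25 V / 1.062 mV = 1177.02.
Need 2^N ≥ 1177.02; 2^10 = 1024, 2^11 = 2048.
Minimum N = 11.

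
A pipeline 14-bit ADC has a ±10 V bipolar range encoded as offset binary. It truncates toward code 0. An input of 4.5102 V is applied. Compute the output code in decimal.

code 11886

Full-scale span = 20 V; LSB = 20/2^14 = 1.221 mV.
Input sits at 11886.756 steps above V_low.
Floor → code 11886.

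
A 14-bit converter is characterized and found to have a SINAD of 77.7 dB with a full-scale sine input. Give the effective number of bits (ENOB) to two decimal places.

12.61 bits

ENOB = (SINAD − 1.76) / 6.02 = (77.7 − 1.76)/6.02 = 12.615.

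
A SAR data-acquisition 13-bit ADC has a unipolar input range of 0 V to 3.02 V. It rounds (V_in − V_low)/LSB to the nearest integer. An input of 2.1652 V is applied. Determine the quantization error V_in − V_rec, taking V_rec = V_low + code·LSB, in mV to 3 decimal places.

0.105 mV

Step size: 3.02 V ÷ 2^13 = 368.65 µV.
(2.1652 − 0)/0.000368652 = 5873.2842; round gives code 5873.
Code 5873 maps back to 0 + 5873×0.000368652 V = 2.1650952 V.
Error = 2.1652 − 2.1650952 = 0.000104785 V = 0.105 mV.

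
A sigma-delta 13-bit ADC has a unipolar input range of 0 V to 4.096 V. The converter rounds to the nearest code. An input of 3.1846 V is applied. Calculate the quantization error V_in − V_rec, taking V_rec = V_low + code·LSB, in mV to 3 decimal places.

0.100 mV

Step size: 4.096 V ÷ 2^13 = 0.500 mV.
(V_in − V_low)/LSB = (3.1846 − 0)/0.0005 = 6369.2000 → code 6369 (round).
Reconstructed: 3.1845 V.
V_in − V_rec = 0.0001 V = 0.100 mV.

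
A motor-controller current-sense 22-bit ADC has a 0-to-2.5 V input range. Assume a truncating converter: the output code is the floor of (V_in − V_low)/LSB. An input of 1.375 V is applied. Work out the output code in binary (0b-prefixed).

code 0b1000110011001100110011 (decimal 2306867)

With 4194304 levels over 2.5 V, one step is 0.60 µV.
(1.375 − 0) / 5.96046e-07 = 2306867.200 LSBs.
Floor → code 2306867.
In binary (0b-prefixed): 0b1000110011001100110011.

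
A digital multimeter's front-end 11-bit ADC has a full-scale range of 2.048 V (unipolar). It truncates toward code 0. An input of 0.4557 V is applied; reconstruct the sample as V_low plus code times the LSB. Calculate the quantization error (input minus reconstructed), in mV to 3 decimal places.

0.700 mV

LSB = 2.048/2^11 = 1.000 mV.
(V_in − V_low)/LSB = (0.4557 − 0)/0.001 = 455.7000 → code 455 (floor).
Reconstructed: 0.455 V.
Difference: 0.0007 V → 0.700 mV.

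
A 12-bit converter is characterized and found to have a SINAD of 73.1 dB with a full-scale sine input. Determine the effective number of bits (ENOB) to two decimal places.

ENOB = (SINAD − 1.76) / 6.02 = (73.1 − 1.76)/6.02 = 11.850.

11.85 bits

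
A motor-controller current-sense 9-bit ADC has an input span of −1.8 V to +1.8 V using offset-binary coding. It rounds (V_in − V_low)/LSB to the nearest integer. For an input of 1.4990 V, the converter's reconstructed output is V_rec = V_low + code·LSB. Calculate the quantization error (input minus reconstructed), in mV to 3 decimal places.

1.344 mV

One LSB is 3.6 V / 512 = 7.031 mV.
(V_in − V_low)/LSB = (1.4990 − (−1.8))/0.00703125 = 469.1911 → code 469 (round).
Code 469 maps back to (−1.8) + 469×0.00703125 V = 1.4976562 V.
V_in − V_rec = 0.00134375 V = 1.344 mV.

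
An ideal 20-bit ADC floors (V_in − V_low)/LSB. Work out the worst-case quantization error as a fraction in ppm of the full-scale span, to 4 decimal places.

Truncating → worst-case error = 1 LSB = V_FS/2^20, so 1e+06/1048576 = 0.953674 ppm of full scale.

0.9537 ppm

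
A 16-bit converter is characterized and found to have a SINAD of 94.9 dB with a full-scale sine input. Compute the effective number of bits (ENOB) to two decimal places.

ENOB = (SINAD − 1.76) / 6.02 = (94.9 − 1.76)/6.02 = 15.472.

15.47 bits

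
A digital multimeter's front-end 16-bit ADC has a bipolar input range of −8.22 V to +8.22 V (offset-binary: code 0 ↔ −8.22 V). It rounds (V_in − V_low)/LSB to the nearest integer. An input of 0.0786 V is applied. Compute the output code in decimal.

Full-scale span = 16.44 V; LSB = 16.44/2^16 = 250.85 µV.
Input sits at 33081.329 steps above V_low.
Round → code 33081.

code 33081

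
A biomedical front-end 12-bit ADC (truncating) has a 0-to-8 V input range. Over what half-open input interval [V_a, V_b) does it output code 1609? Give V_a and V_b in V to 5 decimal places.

LSB = 8/2^12 = 1.953 mV.
V_a = V_low + 1609·LSB = 3.14258 V; V_b = V_low + 1610·LSB = 3.14453 V.

[3.14258 V, 3.14453 V)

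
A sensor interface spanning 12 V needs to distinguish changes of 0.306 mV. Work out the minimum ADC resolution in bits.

16 bits

Number of steps required ≥ 12 V / 0.306 mV = 39215.69.
Need 2^N ≥ 39215.69; 2^15 = 32768, 2^16 = 65536.
Minimum N = 16.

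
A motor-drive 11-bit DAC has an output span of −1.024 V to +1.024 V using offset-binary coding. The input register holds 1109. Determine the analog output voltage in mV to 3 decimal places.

85.000 mV

LSB = 2.048 V / 2^11 = 1.000 mV.
V_out = (−1.024) + 1109 × 0.001 V = 0.085 V.
= 85.000 mV.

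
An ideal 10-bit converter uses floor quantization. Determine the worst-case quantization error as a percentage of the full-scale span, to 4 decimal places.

0.0977 %

Truncating → worst-case error = 1 LSB = V_FS/2^10, so 100/1024 = 0.0976562 % of full scale.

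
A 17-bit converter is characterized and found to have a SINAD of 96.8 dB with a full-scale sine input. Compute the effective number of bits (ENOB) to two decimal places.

15.79 bits

ENOB = (SINAD − 1.76) / 6.02 = (96.8 − 1.76)/6.02 = 15.787.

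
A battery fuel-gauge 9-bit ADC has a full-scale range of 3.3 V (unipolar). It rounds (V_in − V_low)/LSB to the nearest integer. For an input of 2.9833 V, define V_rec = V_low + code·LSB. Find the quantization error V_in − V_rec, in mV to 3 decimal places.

LSB = 3.3/2^9 = 6.445 mV.
(V_in − V_low)/LSB = (2.9833 − 0)/0.00644531 = 462.8635 → code 463 (round).
Reconstructed: 2.9841797 V.
V_in − V_rec = -0.000879688 V = -0.880 mV.

-0.880 mV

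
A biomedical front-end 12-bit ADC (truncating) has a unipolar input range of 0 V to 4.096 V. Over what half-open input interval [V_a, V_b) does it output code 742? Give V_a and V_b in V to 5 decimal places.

LSB = 4.096/2^12 = 1.000 mV.
V_a = V_low + 742·LSB = 0.742 V; V_b = V_low + 743·LSB = 0.743 V.

[0.74200 V, 0.74300 V)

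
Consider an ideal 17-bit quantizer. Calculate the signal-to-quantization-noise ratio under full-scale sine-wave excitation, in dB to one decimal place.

104.1 dB

SNR ≈ 6.02·N + 1.76 dB = 6.02·17 + 1.76 = 104.10 dB.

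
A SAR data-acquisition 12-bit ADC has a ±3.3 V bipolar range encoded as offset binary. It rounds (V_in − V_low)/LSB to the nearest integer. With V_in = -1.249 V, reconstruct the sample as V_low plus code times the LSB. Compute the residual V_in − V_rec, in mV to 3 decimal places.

-0.221 mV

One LSB is 6.6 V / 4096 = 1.611 mV.
(V_in − V_low)/LSB = (-1.249 − (−3.3))/0.00161133 = 1272.8630 → code 1273 (round).
Reconstructed: -1.2487793 V.
Difference: -0.000220703 V → -0.221 mV.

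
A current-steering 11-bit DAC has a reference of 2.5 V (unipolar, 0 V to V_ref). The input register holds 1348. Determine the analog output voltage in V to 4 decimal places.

1.6455 V

LSB = 2.5 V / 2^11 = 1.221 mV.
V_out = 0 + 1348 × 0.0012207 V = 1.64551 V.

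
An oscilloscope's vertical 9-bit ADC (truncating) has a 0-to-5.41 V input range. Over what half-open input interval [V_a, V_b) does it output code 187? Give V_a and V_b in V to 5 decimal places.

LSB = 5.41/2^9 = 10.566 mV.
V_a = V_low + 187·LSB = 1.97592 V; V_b = V_low + 188·LSB = 1.98648 V.

[1.97592 V, 1.98648 V)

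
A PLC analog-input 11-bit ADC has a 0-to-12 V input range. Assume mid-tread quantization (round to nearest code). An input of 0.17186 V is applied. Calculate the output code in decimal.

code 29

LSB = 12 V / 2048 = 5.859 mV.
Input sits at 29.331 steps above V_low.
Round → code 29.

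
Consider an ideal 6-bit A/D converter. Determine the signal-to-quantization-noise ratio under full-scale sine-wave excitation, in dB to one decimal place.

37.9 dB

SNR ≈ 6.02·N + 1.76 dB = 6.02·6 + 1.76 = 37.88 dB.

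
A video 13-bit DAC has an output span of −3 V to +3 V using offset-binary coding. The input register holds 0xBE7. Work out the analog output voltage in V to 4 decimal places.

-0.7683 V

LSB = 6 V / 2^13 = 0.732 mV.
Code 0xBE7 = 3047 decimal.
V_out = (−3) + 3047 × 0.000732422 V = -0.768311 V.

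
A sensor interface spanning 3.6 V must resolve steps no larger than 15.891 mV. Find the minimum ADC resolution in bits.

8 bits

Number of steps required ≥ 3.6 V / 15.891 mV = 226.54.
Need 2^N ≥ 226.54; 2^7 = 128, 2^8 = 256.
Minimum N = 8.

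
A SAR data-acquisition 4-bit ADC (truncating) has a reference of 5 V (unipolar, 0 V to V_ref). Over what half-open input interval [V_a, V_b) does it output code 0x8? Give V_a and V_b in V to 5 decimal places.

LSB = 5/2^4 = 312.500 mV.
Code 0x8 = 8 decimal.
V_a = V_low + 8·LSB = 2.5 V; V_b = V_low + 9·LSB = 2.8125 V.

[2.50000 V, 2.81250 V)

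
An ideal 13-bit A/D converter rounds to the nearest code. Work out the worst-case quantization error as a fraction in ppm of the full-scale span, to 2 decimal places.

Rounding → worst-case error = ½ LSB = V_FS/2^14, so 1e+06/16384 = 61.0352 ppm of full scale.

61.04 ppm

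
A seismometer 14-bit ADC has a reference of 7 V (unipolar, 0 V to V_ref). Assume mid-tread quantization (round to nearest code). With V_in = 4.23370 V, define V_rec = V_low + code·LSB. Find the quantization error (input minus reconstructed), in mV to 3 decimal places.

Step size: 7 V ÷ 2^14 = 427.25 µV.
Scaled input = 9909.2773 LSBs, so code = 9909.
Reconstructed: 4.2335815 V.
Error = 4.23370 − 4.2335815 = 0.000118457 V = 0.118 mV.

0.118 mV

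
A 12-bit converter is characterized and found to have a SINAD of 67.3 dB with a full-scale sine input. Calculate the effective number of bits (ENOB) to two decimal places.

10.89 bits

ENOB = (SINAD − 1.76) / 6.02 = (67.3 − 1.76)/6.02 = 10.887.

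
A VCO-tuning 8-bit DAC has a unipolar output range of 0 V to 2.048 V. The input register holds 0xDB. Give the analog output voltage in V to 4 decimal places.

LSB = 2.048 V / 2^8 = 8.000 mV.
Code 0xDB = 219 decimal.
V_out = 0 + 219 × 0.008 V = 1.752 V.

1.7520 V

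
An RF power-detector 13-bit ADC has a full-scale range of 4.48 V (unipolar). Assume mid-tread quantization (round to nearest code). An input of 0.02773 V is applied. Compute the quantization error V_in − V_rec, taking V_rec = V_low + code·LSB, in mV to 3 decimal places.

-0.161 mV

LSB = 4.48/2^13 = 0.547 mV.
(0.02773 − 0)/0.000546875 = 50.7063; round gives code 51.
Reconstructed: 0.027890625 V.
Difference: -0.000160625 V → -0.161 mV.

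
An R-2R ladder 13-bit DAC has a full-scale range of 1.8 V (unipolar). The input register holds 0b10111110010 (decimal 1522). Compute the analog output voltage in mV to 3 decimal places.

LSB = 1.8 V / 2^13 = 219.73 µV.
Code 0b10111110010 = 1522 decimal.
V_out = 0 + 1522 × 0.000219727 V = 0.334424 V.
= 334.424 mV.

334.424 mV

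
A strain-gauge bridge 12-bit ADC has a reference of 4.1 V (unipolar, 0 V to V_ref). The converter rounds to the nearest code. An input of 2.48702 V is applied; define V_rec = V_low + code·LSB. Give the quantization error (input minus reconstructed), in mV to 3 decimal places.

One LSB is 4.1 V / 4096 = 1.001 mV.
(2.48702 − 0)/0.00100098 = 2484.5936; round gives code 2485.
V_rec = 0 + 2485·0.00100098 = 2.4874268 V.
V_in − V_rec = -0.000406758 V = -0.407 mV.

-0.407 mV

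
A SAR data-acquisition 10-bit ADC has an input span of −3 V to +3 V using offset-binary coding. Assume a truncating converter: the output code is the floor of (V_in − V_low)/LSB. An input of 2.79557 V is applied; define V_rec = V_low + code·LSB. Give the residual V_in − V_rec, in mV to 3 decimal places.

0.648 mV

One LSB is 6 V / 1024 = 5.859 mV.
(V_in − V_low)/LSB = (2.79557 − (−3))/0.00585938 = 989.1106 → code 989 (floor).
Code 989 maps back to (−3) + 989×0.00585938 V = 2.7949219 V.
Difference: 0.000648125 V → 0.648 mV.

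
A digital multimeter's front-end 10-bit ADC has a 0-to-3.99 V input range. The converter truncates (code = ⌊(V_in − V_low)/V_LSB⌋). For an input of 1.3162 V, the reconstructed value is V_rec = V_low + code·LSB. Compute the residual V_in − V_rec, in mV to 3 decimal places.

3.085 mV

LSB = 3.99/2^10 = 3.896 mV.
Scaled input = 337.7917 LSBs, so code = 337.
Reconstructed: 1.3131152 V.
Error = 1.3162 − 1.3131152 = 0.00308477 V = 3.085 mV.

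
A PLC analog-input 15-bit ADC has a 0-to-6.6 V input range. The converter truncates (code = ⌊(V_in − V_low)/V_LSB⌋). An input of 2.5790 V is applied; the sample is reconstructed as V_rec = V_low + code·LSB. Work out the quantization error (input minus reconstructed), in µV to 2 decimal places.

69.34 µV

Step size: 6.6 V ÷ 2^15 = 201.42 µV.
Scaled input = 12804.3442 LSBs, so code = 12804.
Code 12804 maps back to 0 + 12804×0.000201416 V = 2.5789307 V.
Error = 2.5790 − 2.5789307 = 6.93359e-05 V = 69.34 µV.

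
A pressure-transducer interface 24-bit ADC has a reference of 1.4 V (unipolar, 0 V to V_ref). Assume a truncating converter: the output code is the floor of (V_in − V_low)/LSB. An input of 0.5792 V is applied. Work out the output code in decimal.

code 6940973

With 16777216 levels over 1.4 V, one step is 0.08 µV.
(0.5792 − 0) / 8.34465e-08 = 6940973.934 LSBs.
Floor → code 6940973.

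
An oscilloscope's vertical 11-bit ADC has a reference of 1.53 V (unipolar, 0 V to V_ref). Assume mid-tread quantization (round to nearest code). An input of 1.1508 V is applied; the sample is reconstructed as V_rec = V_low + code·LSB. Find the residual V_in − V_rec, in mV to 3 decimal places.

0.312 mV

One LSB is 1.53 V / 2048 = 0.747 mV.
(V_in − V_low)/LSB = (1.1508 − 0)/0.00074707 = 1540.4173 → code 1540 (round).
Code 1540 maps back to 0 + 1540×0.00074707 V = 1.1504883 V.
Error = 1.1508 − 1.1504883 = 0.000311719 V = 0.312 mV.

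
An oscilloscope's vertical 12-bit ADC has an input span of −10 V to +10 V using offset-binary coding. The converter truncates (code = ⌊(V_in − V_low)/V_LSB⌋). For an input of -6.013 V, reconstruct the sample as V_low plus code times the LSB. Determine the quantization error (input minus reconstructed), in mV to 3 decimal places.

LSB = 20/2^12 = 4.883 mV.
(V_in − V_low)/LSB = (-6.013 − (−10))/0.00488281 = 816.5376 → code 816 (floor).
V_rec = (−10) + 816·0.00488281 = -6.015625 V.
Error = -6.013 − (−6.015625) = 0.002625 V = 2.625 mV.

2.625 mV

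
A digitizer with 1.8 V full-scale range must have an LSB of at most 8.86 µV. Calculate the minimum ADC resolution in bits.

18 bits

Number of steps required ≥ 1.8 V / 8.86 µV = 203160.27.
Need 2^N ≥ 203160.27; 2^17 = 131072, 2^18 = 262144.
Minimum N = 18.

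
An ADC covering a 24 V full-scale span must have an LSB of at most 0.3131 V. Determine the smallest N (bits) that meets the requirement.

Number of steps required ≥ 24 V / 0.3131 V = 76.65.
Need 2^N ≥ 76.65; 2^6 = 64, 2^7 = 128.
Minimum N = 7.

7 bits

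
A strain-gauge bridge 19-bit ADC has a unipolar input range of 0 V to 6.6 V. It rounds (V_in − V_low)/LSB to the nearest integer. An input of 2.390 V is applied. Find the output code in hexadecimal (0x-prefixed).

code 0x2E5A0 (decimal 189856)

With 524288 levels over 6.6 V, one step is 12.59 µV.
(2.390 − 0) / 1.25885e-05 = 189855.806 LSBs.
Round → code 189856.
In hexadecimal (0x-prefixed): 0x2E5A0.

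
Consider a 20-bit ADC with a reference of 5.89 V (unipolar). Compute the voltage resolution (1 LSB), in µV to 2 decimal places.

Full-scale span = 5.89 V.
LSB = 5.89 / 2^20 = 5.89 / 1048576 = 5.61714e-06 V = 5.62 µV.

5.62 µV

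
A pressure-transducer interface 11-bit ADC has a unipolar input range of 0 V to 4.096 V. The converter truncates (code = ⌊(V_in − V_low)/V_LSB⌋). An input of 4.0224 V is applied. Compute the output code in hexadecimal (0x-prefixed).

With 2048 levels over 4.096 V, one step is 2.000 mV.
(4.0224 − 0) / 0.002 = 2011.200 LSBs.
So the output code is 2011.
In hexadecimal (0x-prefixed): 0x7DB.

code 0x7DB (decimal 2011)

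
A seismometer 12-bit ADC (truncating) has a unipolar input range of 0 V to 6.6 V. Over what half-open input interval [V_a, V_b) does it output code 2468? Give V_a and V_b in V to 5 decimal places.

LSB = 6.6/2^12 = 1.611 mV.
V_a = V_low + 2468·LSB = 3.97676 V; V_b = V_low + 2469·LSB = 3.97837 V.

[3.97676 V, 3.97837 V)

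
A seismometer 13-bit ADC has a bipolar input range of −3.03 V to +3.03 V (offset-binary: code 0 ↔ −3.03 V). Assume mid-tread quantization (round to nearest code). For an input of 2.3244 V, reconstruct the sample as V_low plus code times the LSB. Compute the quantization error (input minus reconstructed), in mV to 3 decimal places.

0.118 mV

LSB = 6.06/2^13 = 0.740 mV.
(2.3244 − (−3.03))/0.000739746 = 7238.1592; round gives code 7238.
V_rec = (−3.03) + 7238·0.000739746 = 2.3242822 V.
Difference: 0.000117773 V → 0.118 mV.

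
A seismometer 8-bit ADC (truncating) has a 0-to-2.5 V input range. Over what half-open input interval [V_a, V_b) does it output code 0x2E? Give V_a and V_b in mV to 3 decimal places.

LSB = 2.5/2^8 = 9.766 mV.
Code 0x2E = 46 decimal.
V_a = V_low + 46·LSB = 0.449219 V; V_b = V_low + 47·LSB = 0.458984 V.

[449.219 mV, 458.984 mV)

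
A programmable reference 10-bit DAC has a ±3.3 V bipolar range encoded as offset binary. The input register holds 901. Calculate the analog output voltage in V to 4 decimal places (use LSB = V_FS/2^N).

LSB = 6.6 V / 2^10 = 6.445 mV.
V_out = (−3.3) + 901 × 0.00644531 V = 2.50723 V.

2.5072 V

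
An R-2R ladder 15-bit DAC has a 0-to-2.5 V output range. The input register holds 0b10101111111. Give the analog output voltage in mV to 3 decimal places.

LSB = 2.5 V / 2^15 = 76.29 µV.
Code 0b10101111111 = 1407 decimal.
V_out = 0 + 1407 × 7.62939e-05 V = 0.107346 V.
= 107.346 mV.

107.346 mV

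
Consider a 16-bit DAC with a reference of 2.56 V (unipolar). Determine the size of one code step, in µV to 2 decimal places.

Full-scale span = 2.56 V.
LSB = 2.56 / 2^16 = 2.56 / 65536 = 3.90625e-05 V = 39.06 µV.

39.06 µV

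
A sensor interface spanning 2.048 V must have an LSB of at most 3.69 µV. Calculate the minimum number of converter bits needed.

20 bits

Number of steps required ≥ 2.048 V / 3.69 µV = 555013.55.
Need 2^N ≥ 555013.55; 2^19 = 524288, 2^20 = 1048576.
Minimum N = 20.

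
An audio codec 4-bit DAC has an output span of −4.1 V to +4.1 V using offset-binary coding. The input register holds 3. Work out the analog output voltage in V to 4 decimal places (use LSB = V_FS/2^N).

LSB = 8.2 V / 2^4 = 0.5125 V.
V_out = (−4.1) + 3 × 0.5125 V = -2.5625 V.

-2.5625 V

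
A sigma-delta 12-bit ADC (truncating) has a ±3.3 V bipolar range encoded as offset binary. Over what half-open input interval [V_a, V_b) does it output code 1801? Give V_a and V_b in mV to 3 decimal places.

[-397.998 mV, -396.387 mV)

LSB = 6.6/2^12 = 1.611 mV.
V_a = V_low + 1801·LSB = -0.397998 V; V_b = V_low + 1802·LSB = -0.396387 V.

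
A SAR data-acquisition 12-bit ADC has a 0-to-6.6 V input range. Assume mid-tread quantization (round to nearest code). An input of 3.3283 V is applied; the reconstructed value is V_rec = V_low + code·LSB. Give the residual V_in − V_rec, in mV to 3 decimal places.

-0.704 mV

Step size: 6.6 V ÷ 2^12 = 1.611 mV.
(3.3283 − 0)/0.00161133 = 2065.5632; round gives code 2066.
Reconstructed: 3.3290039 V.
V_in − V_rec = -0.000703906 V = -0.704 mV.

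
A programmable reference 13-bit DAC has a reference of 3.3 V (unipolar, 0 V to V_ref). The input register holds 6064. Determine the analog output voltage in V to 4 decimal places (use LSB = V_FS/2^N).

LSB = 3.3 V / 2^13 = 402.83 µV.
V_out = 0 + 6064 × 0.000402832 V = 2.44277 V.

2.4428 V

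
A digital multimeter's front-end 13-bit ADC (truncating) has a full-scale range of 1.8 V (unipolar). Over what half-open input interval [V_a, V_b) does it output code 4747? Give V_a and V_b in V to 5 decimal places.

LSB = 1.8/2^13 = 219.73 µV.
V_a = V_low + 4747·LSB = 1.04304 V; V_b = V_low + 4748·LSB = 1.04326 V.

[1.04304 V, 1.04326 V)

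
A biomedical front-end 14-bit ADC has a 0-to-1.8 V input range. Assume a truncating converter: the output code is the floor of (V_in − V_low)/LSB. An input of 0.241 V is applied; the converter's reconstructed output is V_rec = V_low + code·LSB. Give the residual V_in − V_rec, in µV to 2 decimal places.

LSB = 1.8/2^14 = 109.86 µV.
(0.241 − 0)/0.000109863 = 2193.6356; ⌊·⌋ gives code 2193.
Reconstructed: 0.24093018 V.
Difference: 6.98242e-05 V → 69.82 µV.

69.82 µV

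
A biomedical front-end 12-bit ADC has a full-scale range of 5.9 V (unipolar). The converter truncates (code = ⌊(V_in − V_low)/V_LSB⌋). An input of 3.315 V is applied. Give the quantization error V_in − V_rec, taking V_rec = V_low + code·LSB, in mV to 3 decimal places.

0.571 mV

LSB = 5.9/2^12 = 1.440 mV.
(3.315 − 0)/0.00144043 = 2301.3966; ⌊·⌋ gives code 2301.
Reconstructed: 3.3144287 V.
V_in − V_rec = 0.000571289 V = 0.571 mV.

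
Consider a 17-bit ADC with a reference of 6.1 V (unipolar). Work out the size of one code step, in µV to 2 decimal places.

46.54 µV

Full-scale span = 6.1 V.
LSB = 6.1 / 2^17 = 6.1 / 131072 = 4.65393e-05 V = 46.54 µV.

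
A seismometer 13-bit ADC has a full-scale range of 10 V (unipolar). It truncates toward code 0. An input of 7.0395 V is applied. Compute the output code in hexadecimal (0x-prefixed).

code 0x1686 (decimal 5766)

LSB = 10 V / 8192 = 1.221 mV.
Input sits at 5766.758 steps above V_low.
⌊·⌋(5766.758) = 5766.
In hexadecimal (0x-prefixed): 0x1686.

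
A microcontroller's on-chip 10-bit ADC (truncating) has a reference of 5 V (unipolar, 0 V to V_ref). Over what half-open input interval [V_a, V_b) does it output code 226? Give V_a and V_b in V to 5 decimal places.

[1.10352 V, 1.10840 V)

LSB = 5/2^10 = 4.883 mV.
V_a = V_low + 226·LSB = 1.10352 V; V_b = V_low + 227·LSB = 1.1084 V.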